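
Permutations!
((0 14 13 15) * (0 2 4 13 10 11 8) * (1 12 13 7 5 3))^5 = ((0 14 10 11 8)(1 12 13 15 2 4 7 5 3))^5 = (1 4 12 7 13 5 15 3 2)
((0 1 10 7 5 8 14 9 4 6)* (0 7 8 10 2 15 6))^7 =((0 1 2 15 6 7 5 10 8 14 9 4))^7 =(0 10 2 14 6 4 5 1 8 15 9 7)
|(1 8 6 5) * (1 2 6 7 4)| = 12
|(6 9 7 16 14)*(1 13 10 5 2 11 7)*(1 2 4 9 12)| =13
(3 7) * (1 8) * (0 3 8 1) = (0 3 7 8) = [3, 1, 2, 7, 4, 5, 6, 8, 0]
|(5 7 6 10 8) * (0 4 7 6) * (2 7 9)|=|(0 4 9 2 7)(5 6 10 8)|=20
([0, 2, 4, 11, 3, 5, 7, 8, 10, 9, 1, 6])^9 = (11)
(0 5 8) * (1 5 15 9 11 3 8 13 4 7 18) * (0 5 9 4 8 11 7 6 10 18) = (0 15 4 6 10 18 1 9 7)(3 11)(5 13 8) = [15, 9, 2, 11, 6, 13, 10, 0, 5, 7, 18, 3, 12, 8, 14, 4, 16, 17, 1]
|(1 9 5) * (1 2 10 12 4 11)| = 8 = |(1 9 5 2 10 12 4 11)|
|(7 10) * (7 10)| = |(10)| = 1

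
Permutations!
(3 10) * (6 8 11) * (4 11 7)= (3 10)(4 11 6 8 7)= [0, 1, 2, 10, 11, 5, 8, 4, 7, 9, 3, 6]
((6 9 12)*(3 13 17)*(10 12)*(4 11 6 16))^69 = ((3 13 17)(4 11 6 9 10 12 16))^69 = (17)(4 16 12 10 9 6 11)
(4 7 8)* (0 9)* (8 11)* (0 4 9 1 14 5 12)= (0 1 14 5 12)(4 7 11 8 9)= [1, 14, 2, 3, 7, 12, 6, 11, 9, 4, 10, 8, 0, 13, 5]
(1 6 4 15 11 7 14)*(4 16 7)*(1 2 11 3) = (1 6 16 7 14 2 11 4 15 3) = [0, 6, 11, 1, 15, 5, 16, 14, 8, 9, 10, 4, 12, 13, 2, 3, 7]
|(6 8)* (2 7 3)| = |(2 7 3)(6 8)| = 6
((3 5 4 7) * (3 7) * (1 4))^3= ((7)(1 4 3 5))^3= (7)(1 5 3 4)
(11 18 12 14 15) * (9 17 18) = (9 17 18 12 14 15 11) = [0, 1, 2, 3, 4, 5, 6, 7, 8, 17, 10, 9, 14, 13, 15, 11, 16, 18, 12]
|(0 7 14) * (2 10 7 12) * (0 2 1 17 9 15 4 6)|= 8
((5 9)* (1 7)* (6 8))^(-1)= ((1 7)(5 9)(6 8))^(-1)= (1 7)(5 9)(6 8)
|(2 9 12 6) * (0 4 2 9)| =3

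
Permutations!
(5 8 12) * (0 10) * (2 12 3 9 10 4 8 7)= [4, 1, 12, 9, 8, 7, 6, 2, 3, 10, 0, 11, 5]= (0 4 8 3 9 10)(2 12 5 7)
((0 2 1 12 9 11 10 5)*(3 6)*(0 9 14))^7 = ((0 2 1 12 14)(3 6)(5 9 11 10))^7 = (0 1 14 2 12)(3 6)(5 10 11 9)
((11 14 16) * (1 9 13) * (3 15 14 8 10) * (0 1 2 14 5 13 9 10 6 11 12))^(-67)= ((0 1 10 3 15 5 13 2 14 16 12)(6 11 8))^(-67)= (0 12 16 14 2 13 5 15 3 10 1)(6 8 11)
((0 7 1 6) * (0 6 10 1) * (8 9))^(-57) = ((0 7)(1 10)(8 9))^(-57) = (0 7)(1 10)(8 9)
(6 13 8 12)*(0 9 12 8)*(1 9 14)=(0 14 1 9 12 6 13)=[14, 9, 2, 3, 4, 5, 13, 7, 8, 12, 10, 11, 6, 0, 1]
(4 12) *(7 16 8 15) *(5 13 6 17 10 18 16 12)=(4 5 13 6 17 10 18 16 8 15 7 12)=[0, 1, 2, 3, 5, 13, 17, 12, 15, 9, 18, 11, 4, 6, 14, 7, 8, 10, 16]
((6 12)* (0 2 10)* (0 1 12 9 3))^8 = (12)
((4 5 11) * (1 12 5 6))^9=((1 12 5 11 4 6))^9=(1 11)(4 12)(5 6)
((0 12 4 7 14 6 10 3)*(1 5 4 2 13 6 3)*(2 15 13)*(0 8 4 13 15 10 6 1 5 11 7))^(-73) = (15)(0 4 8 3 14 7 11 1 13 5 10 12) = ((15)(0 12 10 5 13 1 11 7 14 3 8 4))^(-73)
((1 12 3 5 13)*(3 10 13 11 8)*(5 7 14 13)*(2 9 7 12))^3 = (1 7)(2 14)(3 5)(8 10)(9 13)(11 12)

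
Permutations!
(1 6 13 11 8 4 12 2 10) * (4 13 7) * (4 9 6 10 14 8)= (1 10)(2 14 8 13 11 4 12)(6 7 9)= [0, 10, 14, 3, 12, 5, 7, 9, 13, 6, 1, 4, 2, 11, 8]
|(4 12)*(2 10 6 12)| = |(2 10 6 12 4)| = 5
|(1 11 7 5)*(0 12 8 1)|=7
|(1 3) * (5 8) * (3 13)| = 6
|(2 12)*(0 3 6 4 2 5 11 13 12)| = |(0 3 6 4 2)(5 11 13 12)| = 20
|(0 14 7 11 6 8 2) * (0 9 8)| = 15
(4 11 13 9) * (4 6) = [0, 1, 2, 3, 11, 5, 4, 7, 8, 6, 10, 13, 12, 9] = (4 11 13 9 6)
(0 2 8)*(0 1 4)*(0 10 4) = (0 2 8 1)(4 10) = [2, 0, 8, 3, 10, 5, 6, 7, 1, 9, 4]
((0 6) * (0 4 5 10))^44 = (0 10 5 4 6)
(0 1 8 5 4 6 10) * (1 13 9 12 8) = (0 13 9 12 8 5 4 6 10) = [13, 1, 2, 3, 6, 4, 10, 7, 5, 12, 0, 11, 8, 9]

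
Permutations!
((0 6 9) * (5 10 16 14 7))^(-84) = (5 10 16 14 7)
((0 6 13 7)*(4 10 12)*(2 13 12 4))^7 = (0 6 12 2 13 7)(4 10)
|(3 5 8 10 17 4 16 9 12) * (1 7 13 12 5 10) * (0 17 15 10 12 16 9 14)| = |(0 17 4 9 5 8 1 7 13 16 14)(3 12)(10 15)| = 22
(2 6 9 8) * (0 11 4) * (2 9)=(0 11 4)(2 6)(8 9)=[11, 1, 6, 3, 0, 5, 2, 7, 9, 8, 10, 4]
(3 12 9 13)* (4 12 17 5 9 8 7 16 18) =[0, 1, 2, 17, 12, 9, 6, 16, 7, 13, 10, 11, 8, 3, 14, 15, 18, 5, 4] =(3 17 5 9 13)(4 12 8 7 16 18)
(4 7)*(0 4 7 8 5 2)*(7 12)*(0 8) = (0 4)(2 8 5)(7 12) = [4, 1, 8, 3, 0, 2, 6, 12, 5, 9, 10, 11, 7]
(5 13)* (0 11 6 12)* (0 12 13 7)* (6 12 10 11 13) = (0 13 5 7)(10 11 12) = [13, 1, 2, 3, 4, 7, 6, 0, 8, 9, 11, 12, 10, 5]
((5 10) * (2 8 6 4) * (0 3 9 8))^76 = ((0 3 9 8 6 4 2)(5 10))^76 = (10)(0 2 4 6 8 9 3)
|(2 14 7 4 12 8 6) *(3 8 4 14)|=4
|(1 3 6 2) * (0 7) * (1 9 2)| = |(0 7)(1 3 6)(2 9)| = 6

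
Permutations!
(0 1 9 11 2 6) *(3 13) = (0 1 9 11 2 6)(3 13) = [1, 9, 6, 13, 4, 5, 0, 7, 8, 11, 10, 2, 12, 3]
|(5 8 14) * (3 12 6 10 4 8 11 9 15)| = |(3 12 6 10 4 8 14 5 11 9 15)| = 11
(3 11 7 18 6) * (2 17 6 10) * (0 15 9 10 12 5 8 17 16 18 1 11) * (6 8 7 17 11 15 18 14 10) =[18, 15, 16, 0, 4, 7, 3, 1, 11, 6, 2, 17, 5, 13, 10, 9, 14, 8, 12] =(0 18 12 5 7 1 15 9 6 3)(2 16 14 10)(8 11 17)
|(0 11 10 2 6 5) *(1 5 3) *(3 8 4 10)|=|(0 11 3 1 5)(2 6 8 4 10)|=5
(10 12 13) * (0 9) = (0 9)(10 12 13) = [9, 1, 2, 3, 4, 5, 6, 7, 8, 0, 12, 11, 13, 10]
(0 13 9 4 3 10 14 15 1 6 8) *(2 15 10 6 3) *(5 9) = (0 13 5 9 4 2 15 1 3 6 8)(10 14) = [13, 3, 15, 6, 2, 9, 8, 7, 0, 4, 14, 11, 12, 5, 10, 1]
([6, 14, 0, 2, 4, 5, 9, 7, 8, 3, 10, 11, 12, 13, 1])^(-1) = (0 2 3 9 6)(1 14)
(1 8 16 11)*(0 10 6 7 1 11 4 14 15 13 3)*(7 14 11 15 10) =(0 7 1 8 16 4 11 15 13 3)(6 14 10) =[7, 8, 2, 0, 11, 5, 14, 1, 16, 9, 6, 15, 12, 3, 10, 13, 4]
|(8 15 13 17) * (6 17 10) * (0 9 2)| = |(0 9 2)(6 17 8 15 13 10)| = 6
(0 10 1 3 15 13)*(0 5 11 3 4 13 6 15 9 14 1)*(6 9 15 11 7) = [10, 4, 2, 15, 13, 7, 11, 6, 8, 14, 0, 3, 12, 5, 1, 9] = (0 10)(1 4 13 5 7 6 11 3 15 9 14)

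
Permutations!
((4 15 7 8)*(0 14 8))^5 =((0 14 8 4 15 7))^5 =(0 7 15 4 8 14)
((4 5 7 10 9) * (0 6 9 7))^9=(0 5 4 9 6)(7 10)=((0 6 9 4 5)(7 10))^9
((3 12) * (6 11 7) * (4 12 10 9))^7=(3 9 12 10 4)(6 11 7)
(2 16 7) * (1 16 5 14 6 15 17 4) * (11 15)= (1 16 7 2 5 14 6 11 15 17 4)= [0, 16, 5, 3, 1, 14, 11, 2, 8, 9, 10, 15, 12, 13, 6, 17, 7, 4]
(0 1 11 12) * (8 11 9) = (0 1 9 8 11 12) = [1, 9, 2, 3, 4, 5, 6, 7, 11, 8, 10, 12, 0]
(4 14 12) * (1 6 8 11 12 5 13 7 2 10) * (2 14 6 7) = (1 7 14 5 13 2 10)(4 6 8 11 12) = [0, 7, 10, 3, 6, 13, 8, 14, 11, 9, 1, 12, 4, 2, 5]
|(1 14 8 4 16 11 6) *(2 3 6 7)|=|(1 14 8 4 16 11 7 2 3 6)|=10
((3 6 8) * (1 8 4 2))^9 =(1 6)(2 3)(4 8)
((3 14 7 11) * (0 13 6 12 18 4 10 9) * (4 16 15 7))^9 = (0 3 18 9 11 12 10 7 6 4 15 13 14 16)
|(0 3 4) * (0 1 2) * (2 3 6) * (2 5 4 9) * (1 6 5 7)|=9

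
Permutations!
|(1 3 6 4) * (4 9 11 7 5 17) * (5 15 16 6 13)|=|(1 3 13 5 17 4)(6 9 11 7 15 16)|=6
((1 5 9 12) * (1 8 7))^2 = (1 9 8)(5 12 7) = ((1 5 9 12 8 7))^2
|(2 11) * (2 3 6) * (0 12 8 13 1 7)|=12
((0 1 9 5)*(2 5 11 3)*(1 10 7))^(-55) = (0 5 2 3 11 9 1 7 10)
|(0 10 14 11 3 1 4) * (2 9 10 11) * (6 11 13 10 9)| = |(0 13 10 14 2 6 11 3 1 4)| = 10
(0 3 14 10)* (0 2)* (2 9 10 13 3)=(0 2)(3 14 13)(9 10)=[2, 1, 0, 14, 4, 5, 6, 7, 8, 10, 9, 11, 12, 3, 13]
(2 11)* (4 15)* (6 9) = (2 11)(4 15)(6 9) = [0, 1, 11, 3, 15, 5, 9, 7, 8, 6, 10, 2, 12, 13, 14, 4]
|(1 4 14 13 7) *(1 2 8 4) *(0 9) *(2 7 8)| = |(0 9)(4 14 13 8)| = 4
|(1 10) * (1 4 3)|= |(1 10 4 3)|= 4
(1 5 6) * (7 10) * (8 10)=(1 5 6)(7 8 10)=[0, 5, 2, 3, 4, 6, 1, 8, 10, 9, 7]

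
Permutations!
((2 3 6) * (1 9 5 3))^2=((1 9 5 3 6 2))^2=(1 5 6)(2 9 3)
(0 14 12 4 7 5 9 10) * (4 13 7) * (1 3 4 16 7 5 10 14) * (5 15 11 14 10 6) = (0 1 3 4 16 7 6 5 9 10)(11 14 12 13 15) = [1, 3, 2, 4, 16, 9, 5, 6, 8, 10, 0, 14, 13, 15, 12, 11, 7]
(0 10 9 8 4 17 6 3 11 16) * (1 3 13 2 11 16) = (0 10 9 8 4 17 6 13 2 11 1 3 16) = [10, 3, 11, 16, 17, 5, 13, 7, 4, 8, 9, 1, 12, 2, 14, 15, 0, 6]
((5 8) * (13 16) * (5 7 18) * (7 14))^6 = (5 8 14 7 18)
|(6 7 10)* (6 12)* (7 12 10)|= 2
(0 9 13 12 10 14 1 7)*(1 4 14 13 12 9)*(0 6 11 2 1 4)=[4, 7, 1, 3, 14, 5, 11, 6, 8, 12, 13, 2, 10, 9, 0]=(0 4 14)(1 7 6 11 2)(9 12 10 13)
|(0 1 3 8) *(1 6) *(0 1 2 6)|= 6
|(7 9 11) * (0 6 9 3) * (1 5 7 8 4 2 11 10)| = |(0 6 9 10 1 5 7 3)(2 11 8 4)| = 8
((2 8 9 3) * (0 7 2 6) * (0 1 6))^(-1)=((0 7 2 8 9 3)(1 6))^(-1)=(0 3 9 8 2 7)(1 6)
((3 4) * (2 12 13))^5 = ((2 12 13)(3 4))^5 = (2 13 12)(3 4)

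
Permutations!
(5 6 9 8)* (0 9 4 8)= (0 9)(4 8 5 6)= [9, 1, 2, 3, 8, 6, 4, 7, 5, 0]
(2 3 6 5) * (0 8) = (0 8)(2 3 6 5) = [8, 1, 3, 6, 4, 2, 5, 7, 0]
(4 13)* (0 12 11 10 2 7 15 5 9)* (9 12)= (0 9)(2 7 15 5 12 11 10)(4 13)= [9, 1, 7, 3, 13, 12, 6, 15, 8, 0, 2, 10, 11, 4, 14, 5]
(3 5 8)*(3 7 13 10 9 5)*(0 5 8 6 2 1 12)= (0 5 6 2 1 12)(7 13 10 9 8)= [5, 12, 1, 3, 4, 6, 2, 13, 7, 8, 9, 11, 0, 10]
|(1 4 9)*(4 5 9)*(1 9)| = 2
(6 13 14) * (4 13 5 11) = (4 13 14 6 5 11) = [0, 1, 2, 3, 13, 11, 5, 7, 8, 9, 10, 4, 12, 14, 6]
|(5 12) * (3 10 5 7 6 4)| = |(3 10 5 12 7 6 4)| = 7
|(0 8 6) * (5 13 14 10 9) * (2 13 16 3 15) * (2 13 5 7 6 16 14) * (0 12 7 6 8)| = |(2 5 14 10 9 6 12 7 8 16 3 15 13)| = 13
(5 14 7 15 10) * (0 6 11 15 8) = (0 6 11 15 10 5 14 7 8) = [6, 1, 2, 3, 4, 14, 11, 8, 0, 9, 5, 15, 12, 13, 7, 10]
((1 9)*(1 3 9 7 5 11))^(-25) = (1 11 5 7)(3 9)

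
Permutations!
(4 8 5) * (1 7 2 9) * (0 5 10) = (0 5 4 8 10)(1 7 2 9) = [5, 7, 9, 3, 8, 4, 6, 2, 10, 1, 0]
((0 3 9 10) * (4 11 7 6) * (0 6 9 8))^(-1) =(0 8 3)(4 6 10 9 7 11)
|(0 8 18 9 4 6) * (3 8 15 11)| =9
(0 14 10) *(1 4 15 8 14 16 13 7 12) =[16, 4, 2, 3, 15, 5, 6, 12, 14, 9, 0, 11, 1, 7, 10, 8, 13] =(0 16 13 7 12 1 4 15 8 14 10)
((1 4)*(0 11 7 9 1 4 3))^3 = ((0 11 7 9 1 3))^3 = (0 9)(1 11)(3 7)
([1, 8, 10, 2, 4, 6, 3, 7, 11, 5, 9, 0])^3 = (0 11 8 1)(2 5)(3 9)(6 10)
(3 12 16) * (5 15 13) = [0, 1, 2, 12, 4, 15, 6, 7, 8, 9, 10, 11, 16, 5, 14, 13, 3] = (3 12 16)(5 15 13)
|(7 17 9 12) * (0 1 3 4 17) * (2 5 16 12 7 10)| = 35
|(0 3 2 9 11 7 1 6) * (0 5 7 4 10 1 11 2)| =14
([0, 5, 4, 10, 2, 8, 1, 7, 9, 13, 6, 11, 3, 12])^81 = [0, 1, 4, 3, 2, 5, 6, 7, 8, 9, 10, 11, 12, 13]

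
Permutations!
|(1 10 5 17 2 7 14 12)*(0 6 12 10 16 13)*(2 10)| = 6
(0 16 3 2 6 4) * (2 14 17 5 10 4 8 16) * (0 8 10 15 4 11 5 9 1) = (0 2 6 10 11 5 15 4 8 16 3 14 17 9 1) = [2, 0, 6, 14, 8, 15, 10, 7, 16, 1, 11, 5, 12, 13, 17, 4, 3, 9]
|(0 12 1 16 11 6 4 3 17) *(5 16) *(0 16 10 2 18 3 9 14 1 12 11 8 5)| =56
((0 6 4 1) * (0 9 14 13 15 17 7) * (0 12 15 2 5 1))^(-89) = ((0 6 4)(1 9 14 13 2 5)(7 12 15 17))^(-89) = (0 6 4)(1 9 14 13 2 5)(7 17 15 12)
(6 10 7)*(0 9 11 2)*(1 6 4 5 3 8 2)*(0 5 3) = (0 9 11 1 6 10 7 4 3 8 2 5) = [9, 6, 5, 8, 3, 0, 10, 4, 2, 11, 7, 1]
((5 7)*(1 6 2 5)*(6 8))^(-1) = (1 7 5 2 6 8)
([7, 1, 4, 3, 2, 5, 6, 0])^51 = (0 7)(2 4)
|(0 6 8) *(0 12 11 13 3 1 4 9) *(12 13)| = |(0 6 8 13 3 1 4 9)(11 12)| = 8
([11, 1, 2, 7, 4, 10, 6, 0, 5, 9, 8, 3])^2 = [3, 1, 2, 0, 4, 8, 6, 11, 10, 9, 5, 7]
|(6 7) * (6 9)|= 3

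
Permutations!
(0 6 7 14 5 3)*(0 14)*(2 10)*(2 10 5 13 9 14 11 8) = (0 6 7)(2 5 3 11 8)(9 14 13) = [6, 1, 5, 11, 4, 3, 7, 0, 2, 14, 10, 8, 12, 9, 13]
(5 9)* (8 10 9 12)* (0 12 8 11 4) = (0 12 11 4)(5 8 10 9) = [12, 1, 2, 3, 0, 8, 6, 7, 10, 5, 9, 4, 11]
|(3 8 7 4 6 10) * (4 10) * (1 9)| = 4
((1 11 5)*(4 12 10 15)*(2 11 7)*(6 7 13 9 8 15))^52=(15)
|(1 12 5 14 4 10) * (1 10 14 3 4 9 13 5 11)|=6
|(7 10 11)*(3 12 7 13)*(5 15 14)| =|(3 12 7 10 11 13)(5 15 14)| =6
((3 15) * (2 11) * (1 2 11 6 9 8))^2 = (15)(1 6 8 2 9)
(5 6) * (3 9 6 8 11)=(3 9 6 5 8 11)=[0, 1, 2, 9, 4, 8, 5, 7, 11, 6, 10, 3]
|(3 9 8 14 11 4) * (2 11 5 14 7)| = 14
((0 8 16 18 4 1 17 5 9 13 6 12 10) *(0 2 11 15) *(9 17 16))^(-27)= (0 13 10 15 9 12 11 8 6 2)(1 16 18 4)(5 17)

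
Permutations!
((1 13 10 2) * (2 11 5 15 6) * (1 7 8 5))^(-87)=(1 13 10 11)(2 5)(6 8)(7 15)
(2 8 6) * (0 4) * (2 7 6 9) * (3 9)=(0 4)(2 8 3 9)(6 7)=[4, 1, 8, 9, 0, 5, 7, 6, 3, 2]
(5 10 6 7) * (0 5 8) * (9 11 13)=[5, 1, 2, 3, 4, 10, 7, 8, 0, 11, 6, 13, 12, 9]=(0 5 10 6 7 8)(9 11 13)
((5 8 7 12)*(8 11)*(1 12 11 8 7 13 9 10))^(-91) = ((1 12 5 8 13 9 10)(7 11))^(-91) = (13)(7 11)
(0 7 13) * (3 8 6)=(0 7 13)(3 8 6)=[7, 1, 2, 8, 4, 5, 3, 13, 6, 9, 10, 11, 12, 0]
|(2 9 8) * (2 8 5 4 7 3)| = |(2 9 5 4 7 3)| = 6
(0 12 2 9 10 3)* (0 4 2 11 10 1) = (0 12 11 10 3 4 2 9 1) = [12, 0, 9, 4, 2, 5, 6, 7, 8, 1, 3, 10, 11]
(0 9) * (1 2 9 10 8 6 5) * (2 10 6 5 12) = (0 6 12 2 9)(1 10 8 5) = [6, 10, 9, 3, 4, 1, 12, 7, 5, 0, 8, 11, 2]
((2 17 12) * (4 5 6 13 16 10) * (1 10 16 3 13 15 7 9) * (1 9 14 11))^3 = ((1 10 4 5 6 15 7 14 11)(2 17 12)(3 13))^3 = (17)(1 5 7)(3 13)(4 15 11)(6 14 10)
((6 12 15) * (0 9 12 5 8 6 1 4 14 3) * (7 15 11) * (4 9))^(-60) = ((0 4 14 3)(1 9 12 11 7 15)(5 8 6))^(-60) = (15)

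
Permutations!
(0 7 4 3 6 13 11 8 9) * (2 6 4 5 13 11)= (0 7 5 13 2 6 11 8 9)(3 4)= [7, 1, 6, 4, 3, 13, 11, 5, 9, 0, 10, 8, 12, 2]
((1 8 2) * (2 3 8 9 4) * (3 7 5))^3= ((1 9 4 2)(3 8 7 5))^3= (1 2 4 9)(3 5 7 8)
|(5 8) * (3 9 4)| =6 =|(3 9 4)(5 8)|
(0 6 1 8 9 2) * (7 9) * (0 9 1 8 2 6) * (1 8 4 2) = [0, 1, 9, 3, 2, 5, 4, 8, 7, 6] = (2 9 6 4)(7 8)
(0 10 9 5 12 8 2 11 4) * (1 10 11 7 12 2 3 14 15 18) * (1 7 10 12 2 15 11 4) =(0 4)(1 12 8 3 14 11)(2 10 9 5 15 18 7) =[4, 12, 10, 14, 0, 15, 6, 2, 3, 5, 9, 1, 8, 13, 11, 18, 16, 17, 7]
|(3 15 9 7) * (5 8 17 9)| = 7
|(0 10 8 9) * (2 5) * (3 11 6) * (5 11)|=20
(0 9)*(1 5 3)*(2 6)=(0 9)(1 5 3)(2 6)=[9, 5, 6, 1, 4, 3, 2, 7, 8, 0]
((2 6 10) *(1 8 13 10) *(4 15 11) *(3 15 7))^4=(1 2 13)(3 7 4 11 15)(6 10 8)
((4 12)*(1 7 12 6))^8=(1 4 7 6 12)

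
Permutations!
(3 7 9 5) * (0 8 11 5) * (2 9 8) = (0 2 9)(3 7 8 11 5) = [2, 1, 9, 7, 4, 3, 6, 8, 11, 0, 10, 5]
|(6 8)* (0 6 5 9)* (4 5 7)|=7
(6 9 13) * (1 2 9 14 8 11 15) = (1 2 9 13 6 14 8 11 15) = [0, 2, 9, 3, 4, 5, 14, 7, 11, 13, 10, 15, 12, 6, 8, 1]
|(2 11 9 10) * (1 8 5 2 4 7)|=|(1 8 5 2 11 9 10 4 7)|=9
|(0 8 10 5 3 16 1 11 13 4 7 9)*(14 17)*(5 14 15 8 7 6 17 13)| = |(0 7 9)(1 11 5 3 16)(4 6 17 15 8 10 14 13)| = 120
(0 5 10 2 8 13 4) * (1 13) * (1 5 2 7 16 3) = (0 2 8 5 10 7 16 3 1 13 4) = [2, 13, 8, 1, 0, 10, 6, 16, 5, 9, 7, 11, 12, 4, 14, 15, 3]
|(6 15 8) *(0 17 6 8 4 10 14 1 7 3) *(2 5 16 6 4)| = 40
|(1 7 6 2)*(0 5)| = |(0 5)(1 7 6 2)| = 4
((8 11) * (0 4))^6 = ((0 4)(8 11))^6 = (11)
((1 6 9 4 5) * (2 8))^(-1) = (1 5 4 9 6)(2 8)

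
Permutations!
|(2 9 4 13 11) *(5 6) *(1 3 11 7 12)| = 18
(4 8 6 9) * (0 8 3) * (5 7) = (0 8 6 9 4 3)(5 7) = [8, 1, 2, 0, 3, 7, 9, 5, 6, 4]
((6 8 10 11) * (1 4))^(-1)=(1 4)(6 11 10 8)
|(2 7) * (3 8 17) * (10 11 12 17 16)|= 14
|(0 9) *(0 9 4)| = 2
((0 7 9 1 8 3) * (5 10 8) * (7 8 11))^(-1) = ((0 8 3)(1 5 10 11 7 9))^(-1) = (0 3 8)(1 9 7 11 10 5)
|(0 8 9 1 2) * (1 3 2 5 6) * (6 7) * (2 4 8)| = 4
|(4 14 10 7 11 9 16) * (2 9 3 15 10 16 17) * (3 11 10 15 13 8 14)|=|(2 9 17)(3 13 8 14 16 4)(7 10)|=6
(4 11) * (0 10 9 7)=[10, 1, 2, 3, 11, 5, 6, 0, 8, 7, 9, 4]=(0 10 9 7)(4 11)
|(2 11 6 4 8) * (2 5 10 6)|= |(2 11)(4 8 5 10 6)|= 10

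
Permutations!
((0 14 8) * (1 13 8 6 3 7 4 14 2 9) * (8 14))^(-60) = ((0 2 9 1 13 14 6 3 7 4 8))^(-60) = (0 6 2 3 9 7 1 4 13 8 14)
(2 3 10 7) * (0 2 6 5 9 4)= (0 2 3 10 7 6 5 9 4)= [2, 1, 3, 10, 0, 9, 5, 6, 8, 4, 7]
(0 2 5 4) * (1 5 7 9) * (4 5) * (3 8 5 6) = (0 2 7 9 1 4)(3 8 5 6) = [2, 4, 7, 8, 0, 6, 3, 9, 5, 1]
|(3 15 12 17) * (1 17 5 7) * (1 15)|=12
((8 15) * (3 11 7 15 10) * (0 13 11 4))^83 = ((0 13 11 7 15 8 10 3 4))^83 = (0 11 15 10 4 13 7 8 3)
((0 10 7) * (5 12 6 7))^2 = ((0 10 5 12 6 7))^2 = (0 5 6)(7 10 12)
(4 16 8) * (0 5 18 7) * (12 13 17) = (0 5 18 7)(4 16 8)(12 13 17) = [5, 1, 2, 3, 16, 18, 6, 0, 4, 9, 10, 11, 13, 17, 14, 15, 8, 12, 7]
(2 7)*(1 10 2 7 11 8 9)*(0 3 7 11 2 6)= (0 3 7 11 8 9 1 10 6)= [3, 10, 2, 7, 4, 5, 0, 11, 9, 1, 6, 8]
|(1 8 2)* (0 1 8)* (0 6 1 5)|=|(0 5)(1 6)(2 8)|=2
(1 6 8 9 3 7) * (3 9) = (9)(1 6 8 3 7) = [0, 6, 2, 7, 4, 5, 8, 1, 3, 9]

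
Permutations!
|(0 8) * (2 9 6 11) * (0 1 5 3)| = 20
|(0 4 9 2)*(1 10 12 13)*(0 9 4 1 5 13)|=|(0 1 10 12)(2 9)(5 13)|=4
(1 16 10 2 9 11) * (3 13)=(1 16 10 2 9 11)(3 13)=[0, 16, 9, 13, 4, 5, 6, 7, 8, 11, 2, 1, 12, 3, 14, 15, 10]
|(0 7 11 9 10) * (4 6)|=|(0 7 11 9 10)(4 6)|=10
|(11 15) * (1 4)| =2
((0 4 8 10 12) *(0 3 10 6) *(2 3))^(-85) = ((0 4 8 6)(2 3 10 12))^(-85) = (0 6 8 4)(2 12 10 3)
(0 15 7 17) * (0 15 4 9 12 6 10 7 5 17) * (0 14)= (0 4 9 12 6 10 7 14)(5 17 15)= [4, 1, 2, 3, 9, 17, 10, 14, 8, 12, 7, 11, 6, 13, 0, 5, 16, 15]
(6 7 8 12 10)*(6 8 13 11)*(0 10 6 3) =(0 10 8 12 6 7 13 11 3) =[10, 1, 2, 0, 4, 5, 7, 13, 12, 9, 8, 3, 6, 11]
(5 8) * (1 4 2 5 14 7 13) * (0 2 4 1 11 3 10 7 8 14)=[2, 1, 5, 10, 4, 14, 6, 13, 0, 9, 7, 3, 12, 11, 8]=(0 2 5 14 8)(3 10 7 13 11)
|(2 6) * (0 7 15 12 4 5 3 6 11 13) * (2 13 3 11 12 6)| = 30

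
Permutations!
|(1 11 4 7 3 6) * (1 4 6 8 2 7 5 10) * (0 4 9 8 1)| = 8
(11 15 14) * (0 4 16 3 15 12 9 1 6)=(0 4 16 3 15 14 11 12 9 1 6)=[4, 6, 2, 15, 16, 5, 0, 7, 8, 1, 10, 12, 9, 13, 11, 14, 3]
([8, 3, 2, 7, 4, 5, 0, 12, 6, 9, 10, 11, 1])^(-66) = [0, 7, 2, 12, 4, 5, 6, 1, 8, 9, 10, 11, 3]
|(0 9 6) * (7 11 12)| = |(0 9 6)(7 11 12)| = 3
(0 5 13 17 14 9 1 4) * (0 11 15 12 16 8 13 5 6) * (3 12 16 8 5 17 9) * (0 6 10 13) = [10, 4, 2, 12, 11, 17, 6, 7, 0, 1, 13, 15, 8, 9, 3, 16, 5, 14] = (0 10 13 9 1 4 11 15 16 5 17 14 3 12 8)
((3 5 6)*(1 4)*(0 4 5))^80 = (0 1 6)(3 4 5)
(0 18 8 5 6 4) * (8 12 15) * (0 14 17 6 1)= (0 18 12 15 8 5 1)(4 14 17 6)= [18, 0, 2, 3, 14, 1, 4, 7, 5, 9, 10, 11, 15, 13, 17, 8, 16, 6, 12]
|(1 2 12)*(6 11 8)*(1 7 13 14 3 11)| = 10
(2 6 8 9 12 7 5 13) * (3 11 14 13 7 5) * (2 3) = [0, 1, 6, 11, 4, 7, 8, 2, 9, 12, 10, 14, 5, 3, 13] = (2 6 8 9 12 5 7)(3 11 14 13)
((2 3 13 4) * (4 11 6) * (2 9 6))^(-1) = (2 11 13 3)(4 6 9)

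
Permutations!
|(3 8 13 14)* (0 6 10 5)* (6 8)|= 8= |(0 8 13 14 3 6 10 5)|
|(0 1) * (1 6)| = 3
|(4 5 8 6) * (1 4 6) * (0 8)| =5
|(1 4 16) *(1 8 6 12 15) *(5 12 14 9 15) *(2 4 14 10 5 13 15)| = 13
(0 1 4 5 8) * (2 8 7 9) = (0 1 4 5 7 9 2 8) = [1, 4, 8, 3, 5, 7, 6, 9, 0, 2]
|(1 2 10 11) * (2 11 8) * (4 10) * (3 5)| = |(1 11)(2 4 10 8)(3 5)| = 4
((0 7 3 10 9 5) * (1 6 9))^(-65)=(0 5 9 6 1 10 3 7)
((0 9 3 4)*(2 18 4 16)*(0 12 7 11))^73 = ((0 9 3 16 2 18 4 12 7 11))^73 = (0 16 4 11 3 18 7 9 2 12)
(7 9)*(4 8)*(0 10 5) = [10, 1, 2, 3, 8, 0, 6, 9, 4, 7, 5] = (0 10 5)(4 8)(7 9)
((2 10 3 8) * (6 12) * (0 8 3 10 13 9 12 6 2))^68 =((0 8)(2 13 9 12))^68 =(13)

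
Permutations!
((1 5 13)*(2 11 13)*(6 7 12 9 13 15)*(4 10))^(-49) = (1 5 2 11 15 6 7 12 9 13)(4 10) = ((1 5 2 11 15 6 7 12 9 13)(4 10))^(-49)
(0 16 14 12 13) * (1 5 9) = (0 16 14 12 13)(1 5 9) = [16, 5, 2, 3, 4, 9, 6, 7, 8, 1, 10, 11, 13, 0, 12, 15, 14]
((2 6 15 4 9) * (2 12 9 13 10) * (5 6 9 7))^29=((2 9 12 7 5 6 15 4 13 10))^29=(2 10 13 4 15 6 5 7 12 9)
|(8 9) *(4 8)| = 3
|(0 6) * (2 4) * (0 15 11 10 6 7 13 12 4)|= 12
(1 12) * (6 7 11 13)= [0, 12, 2, 3, 4, 5, 7, 11, 8, 9, 10, 13, 1, 6]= (1 12)(6 7 11 13)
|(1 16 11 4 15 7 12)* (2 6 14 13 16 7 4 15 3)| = 9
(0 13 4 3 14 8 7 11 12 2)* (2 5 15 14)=(0 13 4 3 2)(5 15 14 8 7 11 12)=[13, 1, 0, 2, 3, 15, 6, 11, 7, 9, 10, 12, 5, 4, 8, 14]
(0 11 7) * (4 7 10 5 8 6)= (0 11 10 5 8 6 4 7)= [11, 1, 2, 3, 7, 8, 4, 0, 6, 9, 5, 10]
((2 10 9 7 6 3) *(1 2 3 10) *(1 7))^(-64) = (1 7 10)(2 6 9)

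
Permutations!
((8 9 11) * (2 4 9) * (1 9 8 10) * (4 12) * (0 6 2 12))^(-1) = (0 2 6)(1 10 11 9)(4 12 8)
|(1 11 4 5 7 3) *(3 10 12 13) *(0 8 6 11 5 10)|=12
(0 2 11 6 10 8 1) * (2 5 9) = (0 5 9 2 11 6 10 8 1) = [5, 0, 11, 3, 4, 9, 10, 7, 1, 2, 8, 6]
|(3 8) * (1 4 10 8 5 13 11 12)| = 9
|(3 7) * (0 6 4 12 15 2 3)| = 8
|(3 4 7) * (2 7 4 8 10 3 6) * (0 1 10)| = 15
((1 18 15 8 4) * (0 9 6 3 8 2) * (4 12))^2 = (0 6 8 4 18 2 9 3 12 1 15)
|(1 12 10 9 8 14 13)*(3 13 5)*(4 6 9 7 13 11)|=40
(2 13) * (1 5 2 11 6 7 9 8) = (1 5 2 13 11 6 7 9 8) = [0, 5, 13, 3, 4, 2, 7, 9, 1, 8, 10, 6, 12, 11]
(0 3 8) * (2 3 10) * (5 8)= [10, 1, 3, 5, 4, 8, 6, 7, 0, 9, 2]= (0 10 2 3 5 8)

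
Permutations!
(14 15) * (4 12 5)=(4 12 5)(14 15)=[0, 1, 2, 3, 12, 4, 6, 7, 8, 9, 10, 11, 5, 13, 15, 14]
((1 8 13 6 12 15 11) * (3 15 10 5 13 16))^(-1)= (1 11 15 3 16 8)(5 10 12 6 13)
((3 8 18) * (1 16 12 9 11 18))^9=((1 16 12 9 11 18 3 8))^9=(1 16 12 9 11 18 3 8)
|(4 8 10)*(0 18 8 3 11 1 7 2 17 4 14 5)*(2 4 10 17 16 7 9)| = 56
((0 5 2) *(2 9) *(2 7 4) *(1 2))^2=(0 9 4 2 5 7 1)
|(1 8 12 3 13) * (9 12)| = |(1 8 9 12 3 13)| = 6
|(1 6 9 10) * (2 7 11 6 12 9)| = 4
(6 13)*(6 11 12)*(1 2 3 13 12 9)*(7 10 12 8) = (1 2 3 13 11 9)(6 8 7 10 12) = [0, 2, 3, 13, 4, 5, 8, 10, 7, 1, 12, 9, 6, 11]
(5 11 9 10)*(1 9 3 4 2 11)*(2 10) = (1 9 2 11 3 4 10 5) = [0, 9, 11, 4, 10, 1, 6, 7, 8, 2, 5, 3]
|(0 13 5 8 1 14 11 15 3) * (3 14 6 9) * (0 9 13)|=|(1 6 13 5 8)(3 9)(11 15 14)|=30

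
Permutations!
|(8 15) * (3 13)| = |(3 13)(8 15)| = 2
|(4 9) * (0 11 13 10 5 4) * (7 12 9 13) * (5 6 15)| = |(0 11 7 12 9)(4 13 10 6 15 5)| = 30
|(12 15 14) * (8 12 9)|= 5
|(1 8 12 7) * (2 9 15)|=|(1 8 12 7)(2 9 15)|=12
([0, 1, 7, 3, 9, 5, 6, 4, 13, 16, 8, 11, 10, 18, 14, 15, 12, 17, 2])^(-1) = (2 18 13 8 10 12 16 9 4 7)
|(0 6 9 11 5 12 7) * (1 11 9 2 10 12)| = 6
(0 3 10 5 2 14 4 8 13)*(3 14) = (0 14 4 8 13)(2 3 10 5) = [14, 1, 3, 10, 8, 2, 6, 7, 13, 9, 5, 11, 12, 0, 4]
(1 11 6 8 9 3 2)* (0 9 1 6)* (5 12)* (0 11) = (0 9 3 2 6 8 1)(5 12) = [9, 0, 6, 2, 4, 12, 8, 7, 1, 3, 10, 11, 5]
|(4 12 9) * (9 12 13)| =|(4 13 9)| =3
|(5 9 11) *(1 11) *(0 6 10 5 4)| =8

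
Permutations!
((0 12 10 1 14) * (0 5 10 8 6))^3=(0 6 8 12)(1 10 5 14)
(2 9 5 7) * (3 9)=(2 3 9 5 7)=[0, 1, 3, 9, 4, 7, 6, 2, 8, 5]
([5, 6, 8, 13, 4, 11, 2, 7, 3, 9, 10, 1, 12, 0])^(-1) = (0 13 3 8 2 6 1 11 5)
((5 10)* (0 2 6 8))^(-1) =(0 8 6 2)(5 10)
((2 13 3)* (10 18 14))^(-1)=(2 3 13)(10 14 18)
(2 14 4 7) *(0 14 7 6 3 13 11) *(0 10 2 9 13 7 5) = (0 14 4 6 3 7 9 13 11 10 2 5) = [14, 1, 5, 7, 6, 0, 3, 9, 8, 13, 2, 10, 12, 11, 4]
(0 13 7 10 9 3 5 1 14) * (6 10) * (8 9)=[13, 14, 2, 5, 4, 1, 10, 6, 9, 3, 8, 11, 12, 7, 0]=(0 13 7 6 10 8 9 3 5 1 14)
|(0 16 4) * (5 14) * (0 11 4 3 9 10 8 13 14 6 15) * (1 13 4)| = 14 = |(0 16 3 9 10 8 4 11 1 13 14 5 6 15)|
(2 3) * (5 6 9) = (2 3)(5 6 9) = [0, 1, 3, 2, 4, 6, 9, 7, 8, 5]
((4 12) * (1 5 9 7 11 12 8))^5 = ((1 5 9 7 11 12 4 8))^5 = (1 12 9 8 11 5 4 7)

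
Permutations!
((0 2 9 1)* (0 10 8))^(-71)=((0 2 9 1 10 8))^(-71)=(0 2 9 1 10 8)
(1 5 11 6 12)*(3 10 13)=(1 5 11 6 12)(3 10 13)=[0, 5, 2, 10, 4, 11, 12, 7, 8, 9, 13, 6, 1, 3]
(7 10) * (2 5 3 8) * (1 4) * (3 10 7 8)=(1 4)(2 5 10 8)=[0, 4, 5, 3, 1, 10, 6, 7, 2, 9, 8]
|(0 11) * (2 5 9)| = 6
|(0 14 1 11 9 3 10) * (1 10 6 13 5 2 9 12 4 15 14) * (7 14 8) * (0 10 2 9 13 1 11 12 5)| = 15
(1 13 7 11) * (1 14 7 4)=(1 13 4)(7 11 14)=[0, 13, 2, 3, 1, 5, 6, 11, 8, 9, 10, 14, 12, 4, 7]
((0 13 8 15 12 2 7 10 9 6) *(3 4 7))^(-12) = ((0 13 8 15 12 2 3 4 7 10 9 6))^(-12) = (15)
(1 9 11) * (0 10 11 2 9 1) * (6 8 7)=(0 10 11)(2 9)(6 8 7)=[10, 1, 9, 3, 4, 5, 8, 6, 7, 2, 11, 0]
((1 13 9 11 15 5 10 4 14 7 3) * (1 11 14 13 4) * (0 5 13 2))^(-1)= ((0 5 10 1 4 2)(3 11 15 13 9 14 7))^(-1)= (0 2 4 1 10 5)(3 7 14 9 13 15 11)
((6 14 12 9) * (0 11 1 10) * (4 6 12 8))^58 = ((0 11 1 10)(4 6 14 8)(9 12))^58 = (0 1)(4 14)(6 8)(10 11)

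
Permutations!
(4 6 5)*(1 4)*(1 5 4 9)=(1 9)(4 6)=[0, 9, 2, 3, 6, 5, 4, 7, 8, 1]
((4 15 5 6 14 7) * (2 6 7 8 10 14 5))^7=((2 6 5 7 4 15)(8 10 14))^7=(2 6 5 7 4 15)(8 10 14)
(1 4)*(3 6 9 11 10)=(1 4)(3 6 9 11 10)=[0, 4, 2, 6, 1, 5, 9, 7, 8, 11, 3, 10]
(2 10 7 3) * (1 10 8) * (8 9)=(1 10 7 3 2 9 8)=[0, 10, 9, 2, 4, 5, 6, 3, 1, 8, 7]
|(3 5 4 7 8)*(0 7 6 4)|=|(0 7 8 3 5)(4 6)|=10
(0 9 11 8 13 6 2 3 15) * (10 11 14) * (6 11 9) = [6, 1, 3, 15, 4, 5, 2, 7, 13, 14, 9, 8, 12, 11, 10, 0] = (0 6 2 3 15)(8 13 11)(9 14 10)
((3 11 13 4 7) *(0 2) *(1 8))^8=((0 2)(1 8)(3 11 13 4 7))^8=(3 4 11 7 13)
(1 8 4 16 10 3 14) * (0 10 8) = [10, 0, 2, 14, 16, 5, 6, 7, 4, 9, 3, 11, 12, 13, 1, 15, 8] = (0 10 3 14 1)(4 16 8)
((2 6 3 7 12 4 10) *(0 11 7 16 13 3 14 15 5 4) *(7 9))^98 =(0 7 11 12 9)(3 13 16)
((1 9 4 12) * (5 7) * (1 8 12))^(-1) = (1 4 9)(5 7)(8 12)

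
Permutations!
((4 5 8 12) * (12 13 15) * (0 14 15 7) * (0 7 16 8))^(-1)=((0 14 15 12 4 5)(8 13 16))^(-1)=(0 5 4 12 15 14)(8 16 13)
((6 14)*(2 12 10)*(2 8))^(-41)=(2 8 10 12)(6 14)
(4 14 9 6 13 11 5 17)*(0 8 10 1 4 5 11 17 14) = [8, 4, 2, 3, 0, 14, 13, 7, 10, 6, 1, 11, 12, 17, 9, 15, 16, 5] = (0 8 10 1 4)(5 14 9 6 13 17)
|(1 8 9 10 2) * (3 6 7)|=15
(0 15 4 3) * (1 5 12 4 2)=(0 15 2 1 5 12 4 3)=[15, 5, 1, 0, 3, 12, 6, 7, 8, 9, 10, 11, 4, 13, 14, 2]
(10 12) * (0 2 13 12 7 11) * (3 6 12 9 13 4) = (0 2 4 3 6 12 10 7 11)(9 13) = [2, 1, 4, 6, 3, 5, 12, 11, 8, 13, 7, 0, 10, 9]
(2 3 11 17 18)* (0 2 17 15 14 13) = [2, 1, 3, 11, 4, 5, 6, 7, 8, 9, 10, 15, 12, 0, 13, 14, 16, 18, 17] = (0 2 3 11 15 14 13)(17 18)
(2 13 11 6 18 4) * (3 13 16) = (2 16 3 13 11 6 18 4) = [0, 1, 16, 13, 2, 5, 18, 7, 8, 9, 10, 6, 12, 11, 14, 15, 3, 17, 4]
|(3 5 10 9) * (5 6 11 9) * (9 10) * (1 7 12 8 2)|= 30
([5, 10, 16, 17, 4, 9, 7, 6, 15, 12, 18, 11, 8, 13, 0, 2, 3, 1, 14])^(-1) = [14, 17, 15, 16, 4, 0, 7, 6, 12, 5, 1, 11, 9, 13, 18, 8, 2, 3, 10]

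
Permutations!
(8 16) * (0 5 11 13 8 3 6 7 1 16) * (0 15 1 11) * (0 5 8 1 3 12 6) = (0 8 15 3)(1 16 12 6 7 11 13) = [8, 16, 2, 0, 4, 5, 7, 11, 15, 9, 10, 13, 6, 1, 14, 3, 12]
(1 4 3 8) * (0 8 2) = (0 8 1 4 3 2) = [8, 4, 0, 2, 3, 5, 6, 7, 1]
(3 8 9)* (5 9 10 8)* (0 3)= [3, 1, 2, 5, 4, 9, 6, 7, 10, 0, 8]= (0 3 5 9)(8 10)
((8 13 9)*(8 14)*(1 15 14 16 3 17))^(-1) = (1 17 3 16 9 13 8 14 15)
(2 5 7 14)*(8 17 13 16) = (2 5 7 14)(8 17 13 16) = [0, 1, 5, 3, 4, 7, 6, 14, 17, 9, 10, 11, 12, 16, 2, 15, 8, 13]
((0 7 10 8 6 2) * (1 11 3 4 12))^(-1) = (0 2 6 8 10 7)(1 12 4 3 11)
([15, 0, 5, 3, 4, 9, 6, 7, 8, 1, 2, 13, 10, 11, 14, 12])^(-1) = [1, 9, 10, 3, 4, 2, 6, 7, 8, 5, 12, 13, 15, 11, 14, 0]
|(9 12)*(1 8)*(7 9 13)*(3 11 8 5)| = 20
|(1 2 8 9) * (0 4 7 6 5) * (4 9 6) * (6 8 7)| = 8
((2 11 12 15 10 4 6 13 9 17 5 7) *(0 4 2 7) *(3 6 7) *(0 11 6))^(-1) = ((0 4 7 3)(2 6 13 9 17 5 11 12 15 10))^(-1) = (0 3 7 4)(2 10 15 12 11 5 17 9 13 6)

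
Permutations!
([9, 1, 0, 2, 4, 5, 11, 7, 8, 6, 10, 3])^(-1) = (0 2 3 11 6 9)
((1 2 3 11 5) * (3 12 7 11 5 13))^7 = (1 5 3 13 11 7 12 2)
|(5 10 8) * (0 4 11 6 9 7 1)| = |(0 4 11 6 9 7 1)(5 10 8)| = 21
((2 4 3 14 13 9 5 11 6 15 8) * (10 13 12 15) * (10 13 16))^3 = ((2 4 3 14 12 15 8)(5 11 6 13 9)(10 16))^3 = (2 14 8 3 15 4 12)(5 13 11 9 6)(10 16)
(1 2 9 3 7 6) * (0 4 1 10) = (0 4 1 2 9 3 7 6 10) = [4, 2, 9, 7, 1, 5, 10, 6, 8, 3, 0]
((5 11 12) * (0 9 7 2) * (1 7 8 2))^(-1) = ((0 9 8 2)(1 7)(5 11 12))^(-1) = (0 2 8 9)(1 7)(5 12 11)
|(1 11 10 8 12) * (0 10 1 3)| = |(0 10 8 12 3)(1 11)| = 10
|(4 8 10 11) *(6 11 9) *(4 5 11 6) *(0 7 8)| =6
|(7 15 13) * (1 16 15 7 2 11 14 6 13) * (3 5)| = |(1 16 15)(2 11 14 6 13)(3 5)| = 30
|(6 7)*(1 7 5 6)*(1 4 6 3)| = 6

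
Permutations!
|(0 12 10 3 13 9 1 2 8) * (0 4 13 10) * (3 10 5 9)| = 8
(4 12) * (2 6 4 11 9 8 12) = (2 6 4)(8 12 11 9) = [0, 1, 6, 3, 2, 5, 4, 7, 12, 8, 10, 9, 11]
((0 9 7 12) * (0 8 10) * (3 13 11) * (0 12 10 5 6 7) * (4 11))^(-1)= (0 9)(3 11 4 13)(5 8 12 10 7 6)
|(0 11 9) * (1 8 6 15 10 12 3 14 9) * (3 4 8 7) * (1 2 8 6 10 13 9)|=44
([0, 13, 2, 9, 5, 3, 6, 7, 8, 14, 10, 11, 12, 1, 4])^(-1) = (1 13)(3 5 4 14 9)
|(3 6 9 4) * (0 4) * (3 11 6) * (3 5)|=|(0 4 11 6 9)(3 5)|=10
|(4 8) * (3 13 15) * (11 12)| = 6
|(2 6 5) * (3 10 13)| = 3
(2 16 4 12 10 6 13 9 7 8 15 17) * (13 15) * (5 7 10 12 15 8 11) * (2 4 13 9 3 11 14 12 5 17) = (2 16 13 3 11 17 4 15)(5 7 14 12)(6 8 9 10) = [0, 1, 16, 11, 15, 7, 8, 14, 9, 10, 6, 17, 5, 3, 12, 2, 13, 4]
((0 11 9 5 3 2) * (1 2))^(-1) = ((0 11 9 5 3 1 2))^(-1) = (0 2 1 3 5 9 11)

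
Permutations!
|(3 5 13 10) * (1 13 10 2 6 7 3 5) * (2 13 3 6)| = 2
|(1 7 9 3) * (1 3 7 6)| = |(1 6)(7 9)| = 2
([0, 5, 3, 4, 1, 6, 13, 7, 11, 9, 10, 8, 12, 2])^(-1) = (1 4 3 2 13 6 5)(8 11)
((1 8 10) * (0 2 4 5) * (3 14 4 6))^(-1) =(0 5 4 14 3 6 2)(1 10 8)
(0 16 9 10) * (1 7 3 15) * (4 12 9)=(0 16 4 12 9 10)(1 7 3 15)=[16, 7, 2, 15, 12, 5, 6, 3, 8, 10, 0, 11, 9, 13, 14, 1, 4]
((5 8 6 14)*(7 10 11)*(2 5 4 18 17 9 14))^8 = ((2 5 8 6)(4 18 17 9 14)(7 10 11))^8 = (4 9 18 14 17)(7 11 10)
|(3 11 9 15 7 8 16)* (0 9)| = 8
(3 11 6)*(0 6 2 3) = (0 6)(2 3 11) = [6, 1, 3, 11, 4, 5, 0, 7, 8, 9, 10, 2]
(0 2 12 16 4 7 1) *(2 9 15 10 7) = (0 9 15 10 7 1)(2 12 16 4) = [9, 0, 12, 3, 2, 5, 6, 1, 8, 15, 7, 11, 16, 13, 14, 10, 4]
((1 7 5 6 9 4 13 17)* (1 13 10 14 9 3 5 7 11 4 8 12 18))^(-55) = (1 18 12 8 9 14 10 4 11)(3 6 5)(13 17)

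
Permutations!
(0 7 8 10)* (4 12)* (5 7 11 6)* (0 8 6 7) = (0 11 7 6 5)(4 12)(8 10) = [11, 1, 2, 3, 12, 0, 5, 6, 10, 9, 8, 7, 4]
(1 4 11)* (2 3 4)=(1 2 3 4 11)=[0, 2, 3, 4, 11, 5, 6, 7, 8, 9, 10, 1]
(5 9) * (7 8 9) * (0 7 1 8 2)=[7, 8, 0, 3, 4, 1, 6, 2, 9, 5]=(0 7 2)(1 8 9 5)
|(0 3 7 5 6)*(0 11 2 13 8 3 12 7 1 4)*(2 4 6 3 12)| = |(0 2 13 8 12 7 5 3 1 6 11 4)| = 12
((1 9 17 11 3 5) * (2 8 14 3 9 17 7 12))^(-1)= (1 5 3 14 8 2 12 7 9 11 17)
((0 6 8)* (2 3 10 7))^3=(2 7 10 3)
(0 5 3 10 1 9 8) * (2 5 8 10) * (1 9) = (0 8)(2 5 3)(9 10) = [8, 1, 5, 2, 4, 3, 6, 7, 0, 10, 9]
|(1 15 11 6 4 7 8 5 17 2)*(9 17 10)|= 12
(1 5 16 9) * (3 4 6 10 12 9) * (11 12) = [0, 5, 2, 4, 6, 16, 10, 7, 8, 1, 11, 12, 9, 13, 14, 15, 3] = (1 5 16 3 4 6 10 11 12 9)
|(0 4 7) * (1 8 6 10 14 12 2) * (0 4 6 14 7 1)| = 10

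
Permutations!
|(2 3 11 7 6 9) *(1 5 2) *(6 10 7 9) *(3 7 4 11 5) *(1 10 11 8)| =10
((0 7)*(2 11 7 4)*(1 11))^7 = (0 4 2 1 11 7)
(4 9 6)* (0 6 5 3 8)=(0 6 4 9 5 3 8)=[6, 1, 2, 8, 9, 3, 4, 7, 0, 5]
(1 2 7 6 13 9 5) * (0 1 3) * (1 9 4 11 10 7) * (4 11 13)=[9, 2, 1, 0, 13, 3, 4, 6, 8, 5, 7, 10, 12, 11]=(0 9 5 3)(1 2)(4 13 11 10 7 6)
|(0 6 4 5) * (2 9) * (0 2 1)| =7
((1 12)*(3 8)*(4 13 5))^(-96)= (13)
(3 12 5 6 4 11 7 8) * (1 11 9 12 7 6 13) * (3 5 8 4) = (1 11 6 3 7 4 9 12 8 5 13) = [0, 11, 2, 7, 9, 13, 3, 4, 5, 12, 10, 6, 8, 1]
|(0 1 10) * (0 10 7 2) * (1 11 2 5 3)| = |(0 11 2)(1 7 5 3)| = 12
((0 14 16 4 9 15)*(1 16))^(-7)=((0 14 1 16 4 9 15))^(-7)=(16)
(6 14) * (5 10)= (5 10)(6 14)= [0, 1, 2, 3, 4, 10, 14, 7, 8, 9, 5, 11, 12, 13, 6]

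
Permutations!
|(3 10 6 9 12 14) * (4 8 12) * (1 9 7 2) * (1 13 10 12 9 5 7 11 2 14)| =|(1 5 7 14 3 12)(2 13 10 6 11)(4 8 9)| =30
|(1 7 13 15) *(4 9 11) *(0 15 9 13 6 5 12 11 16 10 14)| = |(0 15 1 7 6 5 12 11 4 13 9 16 10 14)| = 14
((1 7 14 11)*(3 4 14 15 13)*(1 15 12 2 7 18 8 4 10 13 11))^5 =(18)(2 12 7)(3 13 10)(11 15)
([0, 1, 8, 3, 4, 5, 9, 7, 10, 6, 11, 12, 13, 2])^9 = [0, 1, 11, 3, 4, 5, 9, 7, 12, 6, 13, 2, 8, 10]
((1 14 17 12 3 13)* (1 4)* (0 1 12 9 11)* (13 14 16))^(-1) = ((0 1 16 13 4 12 3 14 17 9 11))^(-1) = (0 11 9 17 14 3 12 4 13 16 1)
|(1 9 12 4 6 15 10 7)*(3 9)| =9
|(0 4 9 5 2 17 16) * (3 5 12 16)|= 20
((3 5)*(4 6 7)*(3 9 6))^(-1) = (3 4 7 6 9 5)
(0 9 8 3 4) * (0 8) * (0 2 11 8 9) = [0, 1, 11, 4, 9, 5, 6, 7, 3, 2, 10, 8] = (2 11 8 3 4 9)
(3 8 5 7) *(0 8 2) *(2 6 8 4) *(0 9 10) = (0 4 2 9 10)(3 6 8 5 7) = [4, 1, 9, 6, 2, 7, 8, 3, 5, 10, 0]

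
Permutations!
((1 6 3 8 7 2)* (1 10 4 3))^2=((1 6)(2 10 4 3 8 7))^2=(2 4 8)(3 7 10)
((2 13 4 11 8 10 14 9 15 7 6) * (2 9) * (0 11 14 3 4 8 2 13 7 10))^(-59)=((0 11 2 7 6 9 15 10 3 4 14 13 8))^(-59)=(0 15 8 9 13 6 14 7 4 2 3 11 10)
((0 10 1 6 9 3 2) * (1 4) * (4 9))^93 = ((0 10 9 3 2)(1 6 4))^93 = (0 3 10 2 9)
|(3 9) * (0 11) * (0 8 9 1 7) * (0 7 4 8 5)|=|(0 11 5)(1 4 8 9 3)|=15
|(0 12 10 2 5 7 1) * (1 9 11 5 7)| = 9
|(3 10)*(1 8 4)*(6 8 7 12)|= 6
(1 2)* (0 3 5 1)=(0 3 5 1 2)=[3, 2, 0, 5, 4, 1]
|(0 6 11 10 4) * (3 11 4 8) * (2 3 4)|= |(0 6 2 3 11 10 8 4)|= 8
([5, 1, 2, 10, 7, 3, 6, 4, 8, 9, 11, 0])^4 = (0 11 10 3 5)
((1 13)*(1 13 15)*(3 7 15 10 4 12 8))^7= ((1 10 4 12 8 3 7 15))^7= (1 15 7 3 8 12 4 10)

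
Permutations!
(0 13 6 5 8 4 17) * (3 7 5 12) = (0 13 6 12 3 7 5 8 4 17) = [13, 1, 2, 7, 17, 8, 12, 5, 4, 9, 10, 11, 3, 6, 14, 15, 16, 0]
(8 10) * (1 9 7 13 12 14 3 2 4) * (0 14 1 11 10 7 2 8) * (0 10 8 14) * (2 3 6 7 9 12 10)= [0, 12, 4, 14, 11, 5, 7, 13, 9, 3, 2, 8, 1, 10, 6]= (1 12)(2 4 11 8 9 3 14 6 7 13 10)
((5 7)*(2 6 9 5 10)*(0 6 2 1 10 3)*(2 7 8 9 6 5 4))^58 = (10)(0 8 4 7)(2 3 5 9)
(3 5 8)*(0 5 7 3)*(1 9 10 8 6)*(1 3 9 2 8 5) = (0 1 2 8)(3 7 9 10 5 6) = [1, 2, 8, 7, 4, 6, 3, 9, 0, 10, 5]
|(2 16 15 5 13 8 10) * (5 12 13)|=7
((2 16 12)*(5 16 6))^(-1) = ((2 6 5 16 12))^(-1) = (2 12 16 5 6)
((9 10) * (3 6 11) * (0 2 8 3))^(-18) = (11)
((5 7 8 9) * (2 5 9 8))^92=(9)(2 7 5)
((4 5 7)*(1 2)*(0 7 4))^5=(0 7)(1 2)(4 5)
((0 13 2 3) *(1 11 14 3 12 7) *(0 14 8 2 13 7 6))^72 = ((0 7 1 11 8 2 12 6)(3 14))^72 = (14)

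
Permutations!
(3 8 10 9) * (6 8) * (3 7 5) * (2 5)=(2 5 3 6 8 10 9 7)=[0, 1, 5, 6, 4, 3, 8, 2, 10, 7, 9]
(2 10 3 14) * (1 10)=(1 10 3 14 2)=[0, 10, 1, 14, 4, 5, 6, 7, 8, 9, 3, 11, 12, 13, 2]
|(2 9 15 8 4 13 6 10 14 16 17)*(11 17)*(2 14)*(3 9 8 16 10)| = 13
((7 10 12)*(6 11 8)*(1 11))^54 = ((1 11 8 6)(7 10 12))^54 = (12)(1 8)(6 11)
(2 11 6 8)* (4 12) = (2 11 6 8)(4 12) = [0, 1, 11, 3, 12, 5, 8, 7, 2, 9, 10, 6, 4]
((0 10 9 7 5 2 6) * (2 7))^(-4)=((0 10 9 2 6)(5 7))^(-4)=(0 10 9 2 6)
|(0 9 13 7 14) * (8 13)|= |(0 9 8 13 7 14)|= 6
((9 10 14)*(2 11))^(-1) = (2 11)(9 14 10)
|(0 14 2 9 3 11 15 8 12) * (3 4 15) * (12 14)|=6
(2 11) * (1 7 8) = [0, 7, 11, 3, 4, 5, 6, 8, 1, 9, 10, 2] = (1 7 8)(2 11)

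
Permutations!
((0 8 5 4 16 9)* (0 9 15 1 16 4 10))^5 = (0 8 5 10)(1 15 16) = ((0 8 5 10)(1 16 15))^5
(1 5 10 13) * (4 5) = (1 4 5 10 13) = [0, 4, 2, 3, 5, 10, 6, 7, 8, 9, 13, 11, 12, 1]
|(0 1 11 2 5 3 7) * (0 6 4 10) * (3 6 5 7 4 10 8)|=|(0 1 11 2 7 5 6 10)(3 4 8)|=24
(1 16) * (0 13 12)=(0 13 12)(1 16)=[13, 16, 2, 3, 4, 5, 6, 7, 8, 9, 10, 11, 0, 12, 14, 15, 1]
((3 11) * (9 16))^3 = (3 11)(9 16)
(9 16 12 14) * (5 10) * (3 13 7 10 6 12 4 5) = (3 13 7 10)(4 5 6 12 14 9 16) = [0, 1, 2, 13, 5, 6, 12, 10, 8, 16, 3, 11, 14, 7, 9, 15, 4]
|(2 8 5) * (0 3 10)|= |(0 3 10)(2 8 5)|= 3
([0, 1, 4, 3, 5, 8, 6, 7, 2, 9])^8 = [0, 1, 2, 3, 4, 5, 6, 7, 8, 9]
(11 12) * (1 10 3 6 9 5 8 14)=(1 10 3 6 9 5 8 14)(11 12)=[0, 10, 2, 6, 4, 8, 9, 7, 14, 5, 3, 12, 11, 13, 1]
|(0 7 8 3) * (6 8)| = |(0 7 6 8 3)| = 5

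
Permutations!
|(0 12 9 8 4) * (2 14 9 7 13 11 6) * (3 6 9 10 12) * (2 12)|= 30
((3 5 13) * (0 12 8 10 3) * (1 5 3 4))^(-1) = (0 13 5 1 4 10 8 12)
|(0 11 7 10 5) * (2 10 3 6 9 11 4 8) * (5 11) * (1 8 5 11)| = |(0 4 5)(1 8 2 10)(3 6 9 11 7)| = 60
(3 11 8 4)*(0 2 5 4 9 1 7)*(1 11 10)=(0 2 5 4 3 10 1 7)(8 9 11)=[2, 7, 5, 10, 3, 4, 6, 0, 9, 11, 1, 8]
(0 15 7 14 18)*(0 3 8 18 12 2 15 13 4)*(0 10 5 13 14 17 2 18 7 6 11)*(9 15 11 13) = (0 14 12 18 3 8 7 17 2 11)(4 10 5 9 15 6 13) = [14, 1, 11, 8, 10, 9, 13, 17, 7, 15, 5, 0, 18, 4, 12, 6, 16, 2, 3]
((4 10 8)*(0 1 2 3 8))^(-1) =(0 10 4 8 3 2 1)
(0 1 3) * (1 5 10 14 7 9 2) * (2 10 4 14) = (0 5 4 14 7 9 10 2 1 3) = [5, 3, 1, 0, 14, 4, 6, 9, 8, 10, 2, 11, 12, 13, 7]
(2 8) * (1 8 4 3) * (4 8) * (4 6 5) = (1 6 5 4 3)(2 8) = [0, 6, 8, 1, 3, 4, 5, 7, 2]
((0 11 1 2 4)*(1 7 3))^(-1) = (0 4 2 1 3 7 11)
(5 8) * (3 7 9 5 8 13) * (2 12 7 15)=(2 12 7 9 5 13 3 15)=[0, 1, 12, 15, 4, 13, 6, 9, 8, 5, 10, 11, 7, 3, 14, 2]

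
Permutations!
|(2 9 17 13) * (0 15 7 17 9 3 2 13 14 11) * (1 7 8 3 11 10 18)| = |(0 15 8 3 2 11)(1 7 17 14 10 18)| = 6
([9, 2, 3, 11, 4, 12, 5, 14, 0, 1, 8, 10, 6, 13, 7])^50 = (14)(0 1 3 10)(2 11 8 9)(5 6 12)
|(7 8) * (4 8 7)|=2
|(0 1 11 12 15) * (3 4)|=10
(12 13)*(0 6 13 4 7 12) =(0 6 13)(4 7 12) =[6, 1, 2, 3, 7, 5, 13, 12, 8, 9, 10, 11, 4, 0]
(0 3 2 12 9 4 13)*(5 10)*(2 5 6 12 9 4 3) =(0 2 9 3 5 10 6 12 4 13) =[2, 1, 9, 5, 13, 10, 12, 7, 8, 3, 6, 11, 4, 0]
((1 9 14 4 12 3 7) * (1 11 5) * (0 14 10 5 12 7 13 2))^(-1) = (0 2 13 3 12 11 7 4 14)(1 5 10 9)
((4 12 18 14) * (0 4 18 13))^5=(0 4 12 13)(14 18)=((0 4 12 13)(14 18))^5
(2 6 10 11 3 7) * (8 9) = [0, 1, 6, 7, 4, 5, 10, 2, 9, 8, 11, 3] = (2 6 10 11 3 7)(8 9)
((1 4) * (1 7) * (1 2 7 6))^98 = (7)(1 6 4)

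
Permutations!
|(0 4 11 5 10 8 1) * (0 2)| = |(0 4 11 5 10 8 1 2)| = 8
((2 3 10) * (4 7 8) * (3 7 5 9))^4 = ((2 7 8 4 5 9 3 10))^4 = (2 5)(3 8)(4 10)(7 9)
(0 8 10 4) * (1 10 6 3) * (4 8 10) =(0 10 8 6 3 1 4) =[10, 4, 2, 1, 0, 5, 3, 7, 6, 9, 8]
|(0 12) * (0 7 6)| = 4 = |(0 12 7 6)|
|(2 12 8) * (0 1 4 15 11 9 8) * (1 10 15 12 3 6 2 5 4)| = 9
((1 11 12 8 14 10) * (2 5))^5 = ((1 11 12 8 14 10)(2 5))^5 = (1 10 14 8 12 11)(2 5)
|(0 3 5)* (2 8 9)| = 3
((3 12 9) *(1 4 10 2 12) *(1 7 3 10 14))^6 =((1 4 14)(2 12 9 10)(3 7))^6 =(14)(2 9)(10 12)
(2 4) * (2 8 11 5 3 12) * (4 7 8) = [0, 1, 7, 12, 4, 3, 6, 8, 11, 9, 10, 5, 2] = (2 7 8 11 5 3 12)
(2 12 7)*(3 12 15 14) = (2 15 14 3 12 7) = [0, 1, 15, 12, 4, 5, 6, 2, 8, 9, 10, 11, 7, 13, 3, 14]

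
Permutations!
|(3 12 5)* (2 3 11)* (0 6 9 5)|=8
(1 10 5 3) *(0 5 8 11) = [5, 10, 2, 1, 4, 3, 6, 7, 11, 9, 8, 0] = (0 5 3 1 10 8 11)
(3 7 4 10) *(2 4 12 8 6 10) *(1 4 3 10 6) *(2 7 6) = (1 4 7 12 8)(2 3 6) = [0, 4, 3, 6, 7, 5, 2, 12, 1, 9, 10, 11, 8]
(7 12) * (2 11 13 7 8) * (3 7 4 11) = (2 3 7 12 8)(4 11 13) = [0, 1, 3, 7, 11, 5, 6, 12, 2, 9, 10, 13, 8, 4]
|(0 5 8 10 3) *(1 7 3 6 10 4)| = |(0 5 8 4 1 7 3)(6 10)| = 14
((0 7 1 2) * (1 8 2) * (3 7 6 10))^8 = (0 6 10 3 7 8 2)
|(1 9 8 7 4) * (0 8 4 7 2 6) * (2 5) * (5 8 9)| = |(0 9 4 1 5 2 6)| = 7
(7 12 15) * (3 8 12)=(3 8 12 15 7)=[0, 1, 2, 8, 4, 5, 6, 3, 12, 9, 10, 11, 15, 13, 14, 7]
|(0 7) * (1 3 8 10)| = 4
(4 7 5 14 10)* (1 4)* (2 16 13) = (1 4 7 5 14 10)(2 16 13) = [0, 4, 16, 3, 7, 14, 6, 5, 8, 9, 1, 11, 12, 2, 10, 15, 13]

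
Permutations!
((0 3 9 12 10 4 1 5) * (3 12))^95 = ((0 12 10 4 1 5)(3 9))^95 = (0 5 1 4 10 12)(3 9)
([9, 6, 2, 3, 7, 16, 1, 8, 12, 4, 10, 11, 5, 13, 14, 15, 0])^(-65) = (0 16 5 12 8 7 4 9)(1 6)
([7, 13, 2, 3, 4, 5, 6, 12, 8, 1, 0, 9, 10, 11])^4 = (13)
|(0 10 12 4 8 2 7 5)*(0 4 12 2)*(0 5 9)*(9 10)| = 6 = |(12)(0 9)(2 7 10)(4 8 5)|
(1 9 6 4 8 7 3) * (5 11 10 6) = (1 9 5 11 10 6 4 8 7 3) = [0, 9, 2, 1, 8, 11, 4, 3, 7, 5, 6, 10]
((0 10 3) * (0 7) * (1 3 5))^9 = (0 1)(3 10)(5 7)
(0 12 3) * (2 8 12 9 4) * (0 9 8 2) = (0 8 12 3 9 4) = [8, 1, 2, 9, 0, 5, 6, 7, 12, 4, 10, 11, 3]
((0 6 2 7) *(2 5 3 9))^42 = (9)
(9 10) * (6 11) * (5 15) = (5 15)(6 11)(9 10) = [0, 1, 2, 3, 4, 15, 11, 7, 8, 10, 9, 6, 12, 13, 14, 5]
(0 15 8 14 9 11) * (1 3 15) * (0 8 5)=(0 1 3 15 5)(8 14 9 11)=[1, 3, 2, 15, 4, 0, 6, 7, 14, 11, 10, 8, 12, 13, 9, 5]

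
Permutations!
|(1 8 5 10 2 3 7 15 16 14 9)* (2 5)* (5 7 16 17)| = |(1 8 2 3 16 14 9)(5 10 7 15 17)| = 35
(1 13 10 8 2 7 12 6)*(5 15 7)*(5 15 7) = (1 13 10 8 2 15 5 7 12 6) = [0, 13, 15, 3, 4, 7, 1, 12, 2, 9, 8, 11, 6, 10, 14, 5]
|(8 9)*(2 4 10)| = |(2 4 10)(8 9)| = 6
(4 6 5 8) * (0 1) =(0 1)(4 6 5 8) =[1, 0, 2, 3, 6, 8, 5, 7, 4]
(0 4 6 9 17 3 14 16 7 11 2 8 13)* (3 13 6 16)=(0 4 16 7 11 2 8 6 9 17 13)(3 14)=[4, 1, 8, 14, 16, 5, 9, 11, 6, 17, 10, 2, 12, 0, 3, 15, 7, 13]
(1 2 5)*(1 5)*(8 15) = (1 2)(8 15) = [0, 2, 1, 3, 4, 5, 6, 7, 15, 9, 10, 11, 12, 13, 14, 8]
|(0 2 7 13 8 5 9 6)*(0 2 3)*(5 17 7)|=|(0 3)(2 5 9 6)(7 13 8 17)|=4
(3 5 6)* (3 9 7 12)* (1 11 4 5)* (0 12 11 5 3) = (0 12)(1 5 6 9 7 11 4 3) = [12, 5, 2, 1, 3, 6, 9, 11, 8, 7, 10, 4, 0]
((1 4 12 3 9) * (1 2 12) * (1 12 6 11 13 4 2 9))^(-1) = (1 3 12 4 13 11 6 2)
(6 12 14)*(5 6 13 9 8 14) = (5 6 12)(8 14 13 9) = [0, 1, 2, 3, 4, 6, 12, 7, 14, 8, 10, 11, 5, 9, 13]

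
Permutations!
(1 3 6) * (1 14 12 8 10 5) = (1 3 6 14 12 8 10 5) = [0, 3, 2, 6, 4, 1, 14, 7, 10, 9, 5, 11, 8, 13, 12]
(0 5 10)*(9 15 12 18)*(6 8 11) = (0 5 10)(6 8 11)(9 15 12 18) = [5, 1, 2, 3, 4, 10, 8, 7, 11, 15, 0, 6, 18, 13, 14, 12, 16, 17, 9]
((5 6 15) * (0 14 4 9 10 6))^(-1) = (0 5 15 6 10 9 4 14)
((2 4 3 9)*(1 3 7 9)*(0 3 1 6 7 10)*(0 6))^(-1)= ((0 3)(2 4 10 6 7 9))^(-1)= (0 3)(2 9 7 6 10 4)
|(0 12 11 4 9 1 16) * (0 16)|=6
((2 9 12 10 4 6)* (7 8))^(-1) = (2 6 4 10 12 9)(7 8)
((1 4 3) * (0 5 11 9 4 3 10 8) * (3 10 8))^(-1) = ((0 5 11 9 4 8)(1 10 3))^(-1) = (0 8 4 9 11 5)(1 3 10)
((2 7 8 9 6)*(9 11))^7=((2 7 8 11 9 6))^7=(2 7 8 11 9 6)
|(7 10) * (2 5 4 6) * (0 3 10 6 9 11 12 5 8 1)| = |(0 3 10 7 6 2 8 1)(4 9 11 12 5)| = 40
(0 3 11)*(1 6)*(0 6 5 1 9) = (0 3 11 6 9)(1 5) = [3, 5, 2, 11, 4, 1, 9, 7, 8, 0, 10, 6]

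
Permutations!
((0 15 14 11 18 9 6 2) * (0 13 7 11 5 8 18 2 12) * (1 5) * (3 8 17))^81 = ((0 15 14 1 5 17 3 8 18 9 6 12)(2 13 7 11))^81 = (0 9 3 1)(2 13 7 11)(5 15 6 8)(12 18 17 14)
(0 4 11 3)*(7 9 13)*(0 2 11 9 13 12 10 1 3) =(0 4 9 12 10 1 3 2 11)(7 13) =[4, 3, 11, 2, 9, 5, 6, 13, 8, 12, 1, 0, 10, 7]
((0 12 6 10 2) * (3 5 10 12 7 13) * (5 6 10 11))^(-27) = (0 12 13 2 6 7 10 3)(5 11)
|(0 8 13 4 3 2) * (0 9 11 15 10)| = 10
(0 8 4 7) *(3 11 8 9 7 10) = (0 9 7)(3 11 8 4 10) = [9, 1, 2, 11, 10, 5, 6, 0, 4, 7, 3, 8]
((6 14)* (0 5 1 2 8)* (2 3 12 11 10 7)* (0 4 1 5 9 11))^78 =(14)(0 9 11 10 7 2 8 4 1 3 12)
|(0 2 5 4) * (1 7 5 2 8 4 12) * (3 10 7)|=|(0 8 4)(1 3 10 7 5 12)|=6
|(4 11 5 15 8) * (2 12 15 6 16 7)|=|(2 12 15 8 4 11 5 6 16 7)|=10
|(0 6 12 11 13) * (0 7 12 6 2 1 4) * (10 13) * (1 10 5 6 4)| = 10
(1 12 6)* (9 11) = (1 12 6)(9 11) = [0, 12, 2, 3, 4, 5, 1, 7, 8, 11, 10, 9, 6]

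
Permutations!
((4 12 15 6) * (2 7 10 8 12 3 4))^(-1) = ((2 7 10 8 12 15 6)(3 4))^(-1) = (2 6 15 12 8 10 7)(3 4)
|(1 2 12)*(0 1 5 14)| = 6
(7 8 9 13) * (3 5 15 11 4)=(3 5 15 11 4)(7 8 9 13)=[0, 1, 2, 5, 3, 15, 6, 8, 9, 13, 10, 4, 12, 7, 14, 11]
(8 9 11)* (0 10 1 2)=(0 10 1 2)(8 9 11)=[10, 2, 0, 3, 4, 5, 6, 7, 9, 11, 1, 8]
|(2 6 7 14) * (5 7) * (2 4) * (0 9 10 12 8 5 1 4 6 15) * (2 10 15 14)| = 30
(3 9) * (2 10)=(2 10)(3 9)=[0, 1, 10, 9, 4, 5, 6, 7, 8, 3, 2]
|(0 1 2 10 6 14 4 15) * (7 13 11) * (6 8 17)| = 30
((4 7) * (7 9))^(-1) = ((4 9 7))^(-1) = (4 7 9)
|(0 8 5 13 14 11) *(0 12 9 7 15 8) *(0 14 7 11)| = 30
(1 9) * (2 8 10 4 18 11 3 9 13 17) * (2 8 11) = [0, 13, 11, 9, 18, 5, 6, 7, 10, 1, 4, 3, 12, 17, 14, 15, 16, 8, 2] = (1 13 17 8 10 4 18 2 11 3 9)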